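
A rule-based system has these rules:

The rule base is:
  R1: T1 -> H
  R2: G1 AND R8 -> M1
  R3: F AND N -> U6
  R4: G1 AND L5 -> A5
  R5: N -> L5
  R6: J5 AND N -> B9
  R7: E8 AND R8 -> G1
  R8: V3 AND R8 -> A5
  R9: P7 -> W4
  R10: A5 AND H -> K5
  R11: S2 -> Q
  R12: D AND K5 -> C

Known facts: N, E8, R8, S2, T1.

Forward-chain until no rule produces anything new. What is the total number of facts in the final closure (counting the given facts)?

12

Round 1: R1 [T1 -> H]; R5 [N -> L5]; R7 [E8 AND R8 -> G1]; R11 [S2 -> Q]. Adds H, L5, G1, Q.
Round 2: R2 [G1 AND R8 -> M1]; R4 [G1 AND L5 -> A5]. Adds M1, A5.
Round 3: R10 [A5 AND H -> K5]. Adds K5.
Closure: {A5, E8, G1, H, K5, L5, M1, N, Q, R8, S2, T1} — 12 facts.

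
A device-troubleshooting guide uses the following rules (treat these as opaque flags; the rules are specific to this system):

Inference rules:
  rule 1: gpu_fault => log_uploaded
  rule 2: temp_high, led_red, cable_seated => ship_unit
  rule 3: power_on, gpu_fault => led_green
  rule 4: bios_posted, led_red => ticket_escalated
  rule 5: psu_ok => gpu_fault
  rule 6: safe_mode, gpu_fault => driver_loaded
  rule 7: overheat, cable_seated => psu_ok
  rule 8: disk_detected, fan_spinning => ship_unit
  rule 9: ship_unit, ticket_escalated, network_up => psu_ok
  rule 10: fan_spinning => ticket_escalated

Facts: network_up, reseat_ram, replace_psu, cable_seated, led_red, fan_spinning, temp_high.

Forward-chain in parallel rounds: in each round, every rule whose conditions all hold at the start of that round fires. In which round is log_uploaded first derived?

Round 1: rule 2 [temp_high, led_red, cable_seated => ship_unit]; rule 10 [fan_spinning => ticket_escalated]. New: ship_unit, ticket_escalated.
Round 2: rule 9 [ship_unit, ticket_escalated, network_up => psu_ok]. New: psu_ok.
Round 3: rule 5 [psu_ok => gpu_fault]. New: gpu_fault.
Round 4: rule 1 [gpu_fault => log_uploaded]. New: log_uploaded.
log_uploaded first appears in round 4.

4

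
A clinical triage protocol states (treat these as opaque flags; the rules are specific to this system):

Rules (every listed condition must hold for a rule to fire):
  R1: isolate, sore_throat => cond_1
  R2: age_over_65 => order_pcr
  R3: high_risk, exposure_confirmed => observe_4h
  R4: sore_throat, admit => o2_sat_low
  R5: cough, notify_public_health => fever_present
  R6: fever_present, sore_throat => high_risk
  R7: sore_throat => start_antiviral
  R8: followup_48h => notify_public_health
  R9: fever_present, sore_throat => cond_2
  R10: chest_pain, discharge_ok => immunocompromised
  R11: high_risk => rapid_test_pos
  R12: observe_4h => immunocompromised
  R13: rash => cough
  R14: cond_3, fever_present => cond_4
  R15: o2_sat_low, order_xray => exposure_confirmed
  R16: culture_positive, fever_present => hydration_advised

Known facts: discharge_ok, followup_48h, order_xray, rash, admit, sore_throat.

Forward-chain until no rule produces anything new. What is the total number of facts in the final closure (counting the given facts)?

Round 1: R4 [sore_throat, admit => o2_sat_low]; R7 [sore_throat => start_antiviral]; R8 [followup_48h => notify_public_health]; R13 [rash => cough]. Adds o2_sat_low, start_antiviral, notify_public_health, cough.
Round 2: R5 [cough, notify_public_health => fever_present]; R15 [o2_sat_low, order_xray => exposure_confirmed]. Adds fever_present, exposure_confirmed.
Round 3: R6 [fever_present, sore_throat => high_risk]; R9 [fever_present, sore_throat => cond_2]. Adds high_risk, cond_2.
Round 4: R3 [high_risk, exposure_confirmed => observe_4h]; R11 [high_risk => rapid_test_pos]. Adds observe_4h, rapid_test_pos.
Round 5: R12 [observe_4h => immunocompromised]. Adds immunocompromised.
Closure: {admit, cond_2, cough, discharge_ok, exposure_confirmed, fever_present, followup_48h, high_risk, immunocompromised, notify_public_health, o2_sat_low, observe_4h, order_xray, rapid_test_pos, rash, sore_throat, start_antiviral} — 17 facts.

17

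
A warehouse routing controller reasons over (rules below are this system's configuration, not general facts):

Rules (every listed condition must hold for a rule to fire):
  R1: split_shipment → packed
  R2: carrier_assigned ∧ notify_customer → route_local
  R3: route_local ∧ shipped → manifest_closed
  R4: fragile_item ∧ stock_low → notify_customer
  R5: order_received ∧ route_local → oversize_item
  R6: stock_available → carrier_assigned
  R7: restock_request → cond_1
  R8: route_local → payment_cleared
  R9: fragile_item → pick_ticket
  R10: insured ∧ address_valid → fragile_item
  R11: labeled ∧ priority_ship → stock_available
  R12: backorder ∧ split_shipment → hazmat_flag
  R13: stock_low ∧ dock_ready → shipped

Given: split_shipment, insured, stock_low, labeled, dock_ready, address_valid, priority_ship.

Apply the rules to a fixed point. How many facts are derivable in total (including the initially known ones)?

Round 1 fires R1, R10, R11, R13, giving packed, fragile_item, stock_available, shipped.
Round 2 fires R4, R6, R9, giving notify_customer, carrier_assigned, pick_ticket.
Round 3 fires R2, giving route_local.
Round 4 fires R3, R8, giving manifest_closed, payment_cleared.
Closure: {address_valid, carrier_assigned, dock_ready, fragile_item, insured, labeled, manifest_closed, notify_customer, packed, payment_cleared, pick_ticket, priority_ship, route_local, shipped, split_shipment, stock_available, stock_low} — 17 facts.

17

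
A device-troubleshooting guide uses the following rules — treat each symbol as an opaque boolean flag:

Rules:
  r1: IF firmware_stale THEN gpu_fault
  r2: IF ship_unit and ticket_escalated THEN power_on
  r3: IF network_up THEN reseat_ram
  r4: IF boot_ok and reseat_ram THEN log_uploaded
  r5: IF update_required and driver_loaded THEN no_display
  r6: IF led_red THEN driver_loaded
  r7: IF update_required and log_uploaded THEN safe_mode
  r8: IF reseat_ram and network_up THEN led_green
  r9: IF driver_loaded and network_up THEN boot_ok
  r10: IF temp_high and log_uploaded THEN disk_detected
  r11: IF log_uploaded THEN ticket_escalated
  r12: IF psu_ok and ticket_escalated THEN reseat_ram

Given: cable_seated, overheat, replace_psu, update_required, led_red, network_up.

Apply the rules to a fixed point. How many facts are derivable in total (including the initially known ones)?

Round 1: r3 [IF network_up THEN reseat_ram]; r6 [IF led_red THEN driver_loaded]. New: reseat_ram, driver_loaded.
Round 2: r5 [IF update_required and driver_loaded THEN no_display]; r8 [IF reseat_ram and network_up THEN led_green]; r9 [IF driver_loaded and network_up THEN boot_ok]. New: no_display, led_green, boot_ok.
Round 3: r4 [IF boot_ok and reseat_ram THEN log_uploaded]. New: log_uploaded.
Round 4: r7 [IF update_required and log_uploaded THEN safe_mode]; r11 [IF log_uploaded THEN ticket_escalated]. New: safe_mode, ticket_escalated.
Closure: {boot_ok, cable_seated, driver_loaded, led_green, led_red, log_uploaded, network_up, no_display, overheat, replace_psu, reseat_ram, safe_mode, ticket_escalated, update_required} — 14 facts.

14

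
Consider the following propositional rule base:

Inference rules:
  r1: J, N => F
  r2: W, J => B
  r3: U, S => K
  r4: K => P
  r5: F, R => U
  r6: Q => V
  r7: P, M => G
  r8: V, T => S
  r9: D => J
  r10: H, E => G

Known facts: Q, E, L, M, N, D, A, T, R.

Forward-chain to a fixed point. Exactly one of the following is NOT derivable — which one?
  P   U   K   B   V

B

Round 1: r6 [Q => V]; r9 [D => J]. Adds V, J.
Round 2: r1 [J, N => F]; r8 [V, T => S]. Adds F, S.
Round 3: r5 [F, R => U]. Adds U.
Round 4: r3 [U, S => K]. Adds K.
Round 5: r4 [K => P]. Adds P.
Round 6: r7 [P, M => G]. Adds G.
Derived: K (round 4), U (round 3), V (round 1), P (round 5). B never appears in any round.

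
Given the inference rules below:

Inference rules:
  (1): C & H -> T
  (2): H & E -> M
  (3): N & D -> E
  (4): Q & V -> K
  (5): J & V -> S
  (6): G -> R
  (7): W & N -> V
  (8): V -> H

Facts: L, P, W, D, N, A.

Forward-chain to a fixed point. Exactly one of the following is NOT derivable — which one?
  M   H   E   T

Round 1: (3) [N & D -> E]; (7) [W & N -> V]. Adds E, V.
Round 2: (8) [V -> H]. Adds H.
Round 3: (2) [H & E -> M]. Adds M.
Derived: H (round 2), M (round 3), E (round 1). T never appears in any round.

T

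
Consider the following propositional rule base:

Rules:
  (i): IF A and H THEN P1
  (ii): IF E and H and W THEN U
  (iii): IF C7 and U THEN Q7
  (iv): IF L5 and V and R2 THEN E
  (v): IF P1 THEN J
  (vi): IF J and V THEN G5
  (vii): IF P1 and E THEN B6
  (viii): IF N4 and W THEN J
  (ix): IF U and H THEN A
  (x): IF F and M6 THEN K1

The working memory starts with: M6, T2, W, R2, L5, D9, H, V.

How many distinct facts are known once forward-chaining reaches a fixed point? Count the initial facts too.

[1] (iv) [IF L5 and V and R2 THEN E]. ⇒ new: E.
[2] (ii) [IF E and H and W THEN U]. ⇒ new: U.
[3] (ix) [IF U and H THEN A]. ⇒ new: A.
[4] (i) [IF A and H THEN P1]. ⇒ new: P1.
[5] (v) [IF P1 THEN J]; (vii) [IF P1 and E THEN B6]. ⇒ new: J, B6.
[6] (vi) [IF J and V THEN G5]. ⇒ new: G5.
Closure: {A, B6, D9, E, G5, H, J, L5, M6, P1, R2, T2, U, V, W} — 15 facts.

15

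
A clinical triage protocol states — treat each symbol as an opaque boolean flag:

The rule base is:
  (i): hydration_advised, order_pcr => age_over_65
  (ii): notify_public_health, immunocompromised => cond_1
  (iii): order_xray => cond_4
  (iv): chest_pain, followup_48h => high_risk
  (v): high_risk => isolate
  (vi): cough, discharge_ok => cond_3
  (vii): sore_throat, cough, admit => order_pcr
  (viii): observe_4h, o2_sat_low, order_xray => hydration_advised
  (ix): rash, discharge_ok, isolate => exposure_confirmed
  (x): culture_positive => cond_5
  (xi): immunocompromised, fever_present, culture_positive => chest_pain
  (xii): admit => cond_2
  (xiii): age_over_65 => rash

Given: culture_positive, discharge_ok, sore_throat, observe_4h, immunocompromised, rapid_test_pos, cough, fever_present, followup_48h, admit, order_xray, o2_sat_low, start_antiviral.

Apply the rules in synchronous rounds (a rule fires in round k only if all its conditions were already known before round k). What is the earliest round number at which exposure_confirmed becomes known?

4

[1] (iii) [order_xray => cond_4]; (vi) [cough, discharge_ok => cond_3]; (vii) [sore_throat, cough, admit => order_pcr]; (viii) [observe_4h, o2_sat_low, order_xray => hydration_advised]; (x) [culture_positive => cond_5]; (xi) [immunocompromised, fever_present, culture_positive => chest_pain]; (xii) [admit => cond_2]. ⇒ new: cond_4, cond_3, order_pcr, hydration_advised, cond_5, chest_pain, cond_2.
[2] (i) [hydration_advised, order_pcr => age_over_65]; (iv) [chest_pain, followup_48h => high_risk]. ⇒ new: age_over_65, high_risk.
[3] (v) [high_risk => isolate]; (xiii) [age_over_65 => rash]. ⇒ new: isolate, rash.
[4] (ix) [rash, discharge_ok, isolate => exposure_confirmed]. ⇒ new: exposure_confirmed.
exposure_confirmed first appears in round 4.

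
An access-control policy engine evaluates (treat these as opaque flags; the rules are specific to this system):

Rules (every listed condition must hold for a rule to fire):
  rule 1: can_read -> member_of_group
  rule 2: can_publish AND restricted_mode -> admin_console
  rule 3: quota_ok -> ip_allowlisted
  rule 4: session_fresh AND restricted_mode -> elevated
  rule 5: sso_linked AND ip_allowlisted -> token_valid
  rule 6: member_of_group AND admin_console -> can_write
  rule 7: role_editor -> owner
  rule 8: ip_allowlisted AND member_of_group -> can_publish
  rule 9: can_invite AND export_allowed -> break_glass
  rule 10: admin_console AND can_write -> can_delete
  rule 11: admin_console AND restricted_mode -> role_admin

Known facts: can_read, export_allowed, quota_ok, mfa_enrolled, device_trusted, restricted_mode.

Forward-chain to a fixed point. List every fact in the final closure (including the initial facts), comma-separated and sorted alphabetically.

admin_console, can_delete, can_publish, can_read, can_write, device_trusted, export_allowed, ip_allowlisted, member_of_group, mfa_enrolled, quota_ok, restricted_mode, role_admin

Round 1 fires rule 1, rule 3, giving member_of_group, ip_allowlisted.
Round 2 fires rule 8, giving can_publish.
Round 3 fires rule 2, giving admin_console.
Round 4 fires rule 6, rule 11, giving can_write, role_admin.
Round 5 fires rule 10, giving can_delete.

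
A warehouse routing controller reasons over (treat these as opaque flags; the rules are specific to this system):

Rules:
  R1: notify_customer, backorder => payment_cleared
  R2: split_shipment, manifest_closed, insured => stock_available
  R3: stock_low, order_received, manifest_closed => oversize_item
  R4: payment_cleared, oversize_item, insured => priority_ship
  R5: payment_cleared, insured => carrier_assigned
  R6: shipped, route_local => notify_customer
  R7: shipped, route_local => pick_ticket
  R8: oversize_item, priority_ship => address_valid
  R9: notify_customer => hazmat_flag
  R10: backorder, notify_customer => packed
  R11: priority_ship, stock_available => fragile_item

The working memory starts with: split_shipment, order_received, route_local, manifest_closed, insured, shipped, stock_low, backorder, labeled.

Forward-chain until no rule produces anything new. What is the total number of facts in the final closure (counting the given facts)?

Round 1: R2 [split_shipment, manifest_closed, insured => stock_available]; R3 [stock_low, order_received, manifest_closed => oversize_item]; R6 [shipped, route_local => notify_customer]; R7 [shipped, route_local => pick_ticket]. New: stock_available, oversize_item, notify_customer, pick_ticket.
Round 2: R1 [notify_customer, backorder => payment_cleared]; R9 [notify_customer => hazmat_flag]; R10 [backorder, notify_customer => packed]. New: payment_cleared, hazmat_flag, packed.
Round 3: R4 [payment_cleared, oversize_item, insured => priority_ship]; R5 [payment_cleared, insured => carrier_assigned]. New: priority_ship, carrier_assigned.
Round 4: R8 [oversize_item, priority_ship => address_valid]; R11 [priority_ship, stock_available => fragile_item]. New: address_valid, fragile_item.
Closure: {address_valid, backorder, carrier_assigned, fragile_item, hazmat_flag, insured, labeled, manifest_closed, notify_customer, order_received, oversize_item, packed, payment_cleared, pick_ticket, priority_ship, route_local, shipped, split_shipment, stock_available, stock_low} — 20 facts.

20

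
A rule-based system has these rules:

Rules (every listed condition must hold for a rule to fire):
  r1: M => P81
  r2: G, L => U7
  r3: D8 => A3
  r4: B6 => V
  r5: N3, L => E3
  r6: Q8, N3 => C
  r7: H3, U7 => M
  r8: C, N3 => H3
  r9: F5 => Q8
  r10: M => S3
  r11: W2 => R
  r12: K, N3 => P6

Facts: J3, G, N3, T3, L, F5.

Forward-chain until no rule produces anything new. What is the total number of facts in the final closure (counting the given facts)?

Round 1: r2 [G, L => U7]; r5 [N3, L => E3]; r9 [F5 => Q8]. New: U7, E3, Q8.
Round 2: r6 [Q8, N3 => C]. New: C.
Round 3: r8 [C, N3 => H3]. New: H3.
Round 4: r7 [H3, U7 => M]. New: M.
Round 5: r1 [M => P81]; r10 [M => S3]. New: P81, S3.
Closure: {C, E3, F5, G, H3, J3, L, M, N3, P81, Q8, S3, T3, U7} — 14 facts.

14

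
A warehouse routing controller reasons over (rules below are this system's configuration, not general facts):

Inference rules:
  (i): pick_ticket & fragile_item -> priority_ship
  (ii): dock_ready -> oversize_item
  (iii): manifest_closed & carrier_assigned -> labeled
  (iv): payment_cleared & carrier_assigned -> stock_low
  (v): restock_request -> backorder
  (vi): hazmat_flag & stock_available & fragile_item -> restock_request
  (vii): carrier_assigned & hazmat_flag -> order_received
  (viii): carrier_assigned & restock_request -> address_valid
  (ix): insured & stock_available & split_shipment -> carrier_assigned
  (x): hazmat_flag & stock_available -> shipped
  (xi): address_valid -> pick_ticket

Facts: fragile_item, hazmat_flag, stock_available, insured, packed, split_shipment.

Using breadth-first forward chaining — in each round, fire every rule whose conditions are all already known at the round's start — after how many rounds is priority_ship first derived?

4

Round 1: (vi) [hazmat_flag & stock_available & fragile_item -> restock_request]; (ix) [insured & stock_available & split_shipment -> carrier_assigned]; (x) [hazmat_flag & stock_available -> shipped]. New: restock_request, carrier_assigned, shipped.
Round 2: (v) [restock_request -> backorder]; (vii) [carrier_assigned & hazmat_flag -> order_received]; (viii) [carrier_assigned & restock_request -> address_valid]. New: backorder, order_received, address_valid.
Round 3: (xi) [address_valid -> pick_ticket]. New: pick_ticket.
Round 4: (i) [pick_ticket & fragile_item -> priority_ship]. New: priority_ship.
priority_ship first appears in round 4.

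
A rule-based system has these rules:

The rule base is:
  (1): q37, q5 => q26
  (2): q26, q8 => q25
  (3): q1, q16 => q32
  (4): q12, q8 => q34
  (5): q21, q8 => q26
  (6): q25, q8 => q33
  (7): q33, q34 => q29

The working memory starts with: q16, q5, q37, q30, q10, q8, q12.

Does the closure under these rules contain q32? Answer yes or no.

Round 1: (1) [q37, q5 => q26]; (4) [q12, q8 => q34]. Adds q26, q34.
Round 2: (2) [q26, q8 => q25]. Adds q25.
Round 3: (6) [q25, q8 => q33]. Adds q33.
Round 4: (7) [q33, q34 => q29]. Adds q29.
Fixed point reached. q32 is concluded only by (3); (3) needs q1 (never derived).

no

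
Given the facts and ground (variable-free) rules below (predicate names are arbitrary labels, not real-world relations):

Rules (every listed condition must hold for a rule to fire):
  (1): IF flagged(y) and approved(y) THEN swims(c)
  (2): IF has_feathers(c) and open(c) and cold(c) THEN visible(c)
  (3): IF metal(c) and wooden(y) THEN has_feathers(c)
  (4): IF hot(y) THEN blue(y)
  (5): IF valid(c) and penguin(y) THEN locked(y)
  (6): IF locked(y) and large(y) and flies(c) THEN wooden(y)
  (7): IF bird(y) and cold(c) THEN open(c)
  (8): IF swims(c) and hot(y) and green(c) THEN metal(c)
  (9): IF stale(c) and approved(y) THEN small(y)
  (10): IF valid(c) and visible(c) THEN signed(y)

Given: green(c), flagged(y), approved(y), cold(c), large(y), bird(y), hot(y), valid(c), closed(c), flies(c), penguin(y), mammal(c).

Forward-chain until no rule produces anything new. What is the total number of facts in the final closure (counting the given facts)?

Round 1 fires (1), (4), (5), (7), giving swims(c), blue(y), locked(y), open(c).
Round 2 fires (6), (8), giving wooden(y), metal(c).
Round 3 fires (3), giving has_feathers(c).
Round 4 fires (2), giving visible(c).
Round 5 fires (10), giving signed(y).
Closure: {approved(y), bird(y), blue(y), closed(c), cold(c), flagged(y), flies(c), green(c), has_feathers(c), hot(y), large(y), locked(y), mammal(c), metal(c), open(c), penguin(y), signed(y), swims(c), valid(c), visible(c), wooden(y)} — 21 facts.

21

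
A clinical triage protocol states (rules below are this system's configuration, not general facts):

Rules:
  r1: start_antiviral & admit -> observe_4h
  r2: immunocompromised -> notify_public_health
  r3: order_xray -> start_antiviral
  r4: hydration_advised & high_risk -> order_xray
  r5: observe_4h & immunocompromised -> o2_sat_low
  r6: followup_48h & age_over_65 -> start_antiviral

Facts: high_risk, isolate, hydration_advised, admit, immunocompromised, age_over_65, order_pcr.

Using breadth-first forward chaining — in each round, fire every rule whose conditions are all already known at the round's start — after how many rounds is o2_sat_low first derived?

Round 1 fires r2, r4, giving notify_public_health, order_xray.
Round 2 fires r3, giving start_antiviral.
Round 3 fires r1, giving observe_4h.
Round 4 fires r5, giving o2_sat_low.
o2_sat_low first appears in round 4.

4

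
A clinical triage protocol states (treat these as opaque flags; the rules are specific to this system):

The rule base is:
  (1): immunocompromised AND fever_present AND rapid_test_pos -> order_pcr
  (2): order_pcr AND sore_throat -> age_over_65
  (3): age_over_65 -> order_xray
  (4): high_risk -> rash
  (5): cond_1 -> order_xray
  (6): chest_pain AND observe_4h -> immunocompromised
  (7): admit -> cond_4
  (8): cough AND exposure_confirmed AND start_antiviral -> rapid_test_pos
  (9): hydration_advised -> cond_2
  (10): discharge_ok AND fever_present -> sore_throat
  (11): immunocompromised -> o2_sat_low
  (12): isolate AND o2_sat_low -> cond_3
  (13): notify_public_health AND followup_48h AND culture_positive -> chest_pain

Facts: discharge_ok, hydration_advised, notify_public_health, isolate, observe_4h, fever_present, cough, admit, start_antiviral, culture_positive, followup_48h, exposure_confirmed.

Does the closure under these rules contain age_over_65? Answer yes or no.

Round 1: (7) [admit -> cond_4]; (8) [cough AND exposure_confirmed AND start_antiviral -> rapid_test_pos]; (9) [hydration_advised -> cond_2]; (10) [discharge_ok AND fever_present -> sore_throat]; (13) [notify_public_health AND followup_48h AND culture_positive -> chest_pain]. New: cond_4, rapid_test_pos, cond_2, sore_throat, chest_pain.
Round 2: (6) [chest_pain AND observe_4h -> immunocompromised]. New: immunocompromised.
Round 3: (1) [immunocompromised AND fever_present AND rapid_test_pos -> order_pcr]; (11) [immunocompromised -> o2_sat_low]. New: order_pcr, o2_sat_low.
Round 4: (2) [order_pcr AND sore_throat -> age_over_65]; (12) [isolate AND o2_sat_low -> cond_3]. New: age_over_65, cond_3.
Round 5: (3) [age_over_65 -> order_xray]. New: order_xray.
age_over_65 appears in round 4, so it is derivable.

yes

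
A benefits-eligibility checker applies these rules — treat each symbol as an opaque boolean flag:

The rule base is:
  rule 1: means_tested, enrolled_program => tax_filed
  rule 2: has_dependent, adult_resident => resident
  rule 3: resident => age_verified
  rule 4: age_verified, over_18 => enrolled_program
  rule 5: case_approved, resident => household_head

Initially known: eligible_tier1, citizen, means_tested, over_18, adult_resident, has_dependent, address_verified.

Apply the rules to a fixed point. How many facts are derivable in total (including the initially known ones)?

[1] rule 2 [has_dependent, adult_resident => resident]. ⇒ new: resident.
[2] rule 3 [resident => age_verified]. ⇒ new: age_verified.
[3] rule 4 [age_verified, over_18 => enrolled_program]. ⇒ new: enrolled_program.
[4] rule 1 [means_tested, enrolled_program => tax_filed]. ⇒ new: tax_filed.
Closure: {address_verified, adult_resident, age_verified, citizen, eligible_tier1, enrolled_program, has_dependent, means_tested, over_18, resident, tax_filed} — 11 facts.

11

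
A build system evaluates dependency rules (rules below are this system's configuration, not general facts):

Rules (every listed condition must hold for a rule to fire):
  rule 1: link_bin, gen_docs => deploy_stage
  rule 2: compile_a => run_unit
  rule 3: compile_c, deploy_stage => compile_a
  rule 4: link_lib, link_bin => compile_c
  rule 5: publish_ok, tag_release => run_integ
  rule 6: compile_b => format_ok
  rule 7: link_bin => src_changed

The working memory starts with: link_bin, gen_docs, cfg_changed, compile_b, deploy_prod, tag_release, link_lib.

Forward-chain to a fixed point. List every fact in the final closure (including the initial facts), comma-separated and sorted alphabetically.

[1] rule 1 [link_bin, gen_docs => deploy_stage]; rule 4 [link_lib, link_bin => compile_c]; rule 6 [compile_b => format_ok]; rule 7 [link_bin => src_changed]. ⇒ new: deploy_stage, compile_c, format_ok, src_changed.
[2] rule 3 [compile_c, deploy_stage => compile_a]. ⇒ new: compile_a.
[3] rule 2 [compile_a => run_unit]. ⇒ new: run_unit.

cfg_changed, compile_a, compile_b, compile_c, deploy_prod, deploy_stage, format_ok, gen_docs, link_bin, link_lib, run_unit, src_changed, tag_release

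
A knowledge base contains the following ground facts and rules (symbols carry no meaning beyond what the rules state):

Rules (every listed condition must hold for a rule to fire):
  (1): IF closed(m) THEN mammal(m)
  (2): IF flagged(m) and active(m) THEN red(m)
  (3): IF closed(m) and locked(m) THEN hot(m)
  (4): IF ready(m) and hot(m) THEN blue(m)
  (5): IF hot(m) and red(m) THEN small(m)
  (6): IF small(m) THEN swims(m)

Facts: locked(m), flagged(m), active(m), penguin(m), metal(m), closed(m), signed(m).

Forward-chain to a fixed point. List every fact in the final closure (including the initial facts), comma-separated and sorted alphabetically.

active(m), closed(m), flagged(m), hot(m), locked(m), mammal(m), metal(m), penguin(m), red(m), signed(m), small(m), swims(m)

[1] (1) [IF closed(m) THEN mammal(m)]; (2) [IF flagged(m) and active(m) THEN red(m)]; (3) [IF closed(m) and locked(m) THEN hot(m)]. ⇒ new: mammal(m), red(m), hot(m).
[2] (5) [IF hot(m) and red(m) THEN small(m)]. ⇒ new: small(m).
[3] (6) [IF small(m) THEN swims(m)]. ⇒ new: swims(m).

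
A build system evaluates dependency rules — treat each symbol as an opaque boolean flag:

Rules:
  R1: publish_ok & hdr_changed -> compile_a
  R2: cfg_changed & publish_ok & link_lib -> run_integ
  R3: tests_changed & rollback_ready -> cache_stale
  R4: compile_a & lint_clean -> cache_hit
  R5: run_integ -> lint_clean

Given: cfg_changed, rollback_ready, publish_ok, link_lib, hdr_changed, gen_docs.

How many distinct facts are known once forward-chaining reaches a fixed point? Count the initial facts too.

Round 1 — R1, R2, derive compile_a, run_integ.
Round 2 — R5, derive lint_clean.
Round 3 — R4, derive cache_hit.
Closure: {cache_hit, cfg_changed, compile_a, gen_docs, hdr_changed, link_lib, lint_clean, publish_ok, rollback_ready, run_integ} — 10 facts.

10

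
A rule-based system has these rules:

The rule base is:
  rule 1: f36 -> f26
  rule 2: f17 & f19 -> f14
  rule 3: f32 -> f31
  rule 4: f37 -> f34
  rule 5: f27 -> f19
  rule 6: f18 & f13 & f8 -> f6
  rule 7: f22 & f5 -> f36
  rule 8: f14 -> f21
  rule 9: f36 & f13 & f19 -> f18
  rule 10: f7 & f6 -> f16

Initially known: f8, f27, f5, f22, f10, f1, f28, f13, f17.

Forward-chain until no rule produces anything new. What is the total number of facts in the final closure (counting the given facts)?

16

Round 1: rule 5 [f27 -> f19]; rule 7 [f22 & f5 -> f36]. Adds f19, f36.
Round 2: rule 1 [f36 -> f26]; rule 2 [f17 & f19 -> f14]; rule 9 [f36 & f13 & f19 -> f18]. Adds f26, f14, f18.
Round 3: rule 6 [f18 & f13 & f8 -> f6]; rule 8 [f14 -> f21]. Adds f6, f21.
Closure: {f1, f10, f13, f14, f17, f18, f19, f21, f22, f26, f27, f28, f36, f5, f6, f8} — 16 facts.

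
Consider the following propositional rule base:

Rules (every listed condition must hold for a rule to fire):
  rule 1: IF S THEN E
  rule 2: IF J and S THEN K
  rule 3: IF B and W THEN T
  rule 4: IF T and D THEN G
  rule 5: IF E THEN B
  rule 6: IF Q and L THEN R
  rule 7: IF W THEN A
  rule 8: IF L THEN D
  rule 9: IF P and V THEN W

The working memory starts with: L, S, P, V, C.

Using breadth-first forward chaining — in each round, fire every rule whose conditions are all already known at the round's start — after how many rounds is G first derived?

Round 1 — rule 1, rule 8, rule 9, derive E, D, W.
Round 2 — rule 5, rule 7, derive B, A.
Round 3 — rule 3, derive T.
Round 4 — rule 4, derive G.
G first appears in round 4.

4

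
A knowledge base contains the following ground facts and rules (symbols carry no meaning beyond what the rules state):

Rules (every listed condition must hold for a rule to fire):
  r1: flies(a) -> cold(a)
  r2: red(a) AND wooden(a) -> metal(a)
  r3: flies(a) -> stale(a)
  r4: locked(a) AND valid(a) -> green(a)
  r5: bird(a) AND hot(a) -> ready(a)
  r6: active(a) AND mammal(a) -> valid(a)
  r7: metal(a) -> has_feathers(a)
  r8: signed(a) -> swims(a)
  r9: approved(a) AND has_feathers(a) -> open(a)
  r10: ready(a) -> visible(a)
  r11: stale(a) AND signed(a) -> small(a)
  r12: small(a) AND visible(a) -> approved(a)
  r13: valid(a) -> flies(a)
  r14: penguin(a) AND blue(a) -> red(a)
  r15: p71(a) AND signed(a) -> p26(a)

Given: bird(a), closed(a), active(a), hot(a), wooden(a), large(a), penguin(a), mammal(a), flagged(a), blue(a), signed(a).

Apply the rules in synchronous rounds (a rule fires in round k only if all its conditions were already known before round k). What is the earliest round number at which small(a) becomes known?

Round 1 — r5, r6, r8, r14, derive ready(a), valid(a), swims(a), red(a).
Round 2 — r2, r10, r13, derive metal(a), visible(a), flies(a).
Round 3 — r1, r3, r7, derive cold(a), stale(a), has_feathers(a).
Round 4 — r11, derive small(a).
small(a) first appears in round 4.

4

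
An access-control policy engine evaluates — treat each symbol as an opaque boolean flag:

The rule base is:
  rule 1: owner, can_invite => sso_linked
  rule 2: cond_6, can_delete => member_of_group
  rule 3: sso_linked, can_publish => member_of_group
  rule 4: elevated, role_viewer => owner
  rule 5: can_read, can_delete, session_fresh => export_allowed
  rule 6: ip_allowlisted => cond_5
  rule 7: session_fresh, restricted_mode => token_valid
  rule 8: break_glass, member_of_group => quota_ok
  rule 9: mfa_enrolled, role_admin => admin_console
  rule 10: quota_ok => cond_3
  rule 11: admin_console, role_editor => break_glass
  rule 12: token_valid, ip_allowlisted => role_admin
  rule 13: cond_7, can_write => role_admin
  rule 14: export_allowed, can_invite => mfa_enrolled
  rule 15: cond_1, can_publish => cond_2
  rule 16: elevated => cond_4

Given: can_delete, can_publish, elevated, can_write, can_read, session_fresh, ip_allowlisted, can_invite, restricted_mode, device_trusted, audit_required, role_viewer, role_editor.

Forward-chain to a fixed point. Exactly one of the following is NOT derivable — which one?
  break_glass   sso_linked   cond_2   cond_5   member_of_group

Round 1: rule 4 [elevated, role_viewer => owner]; rule 5 [can_read, can_delete, session_fresh => export_allowed]; rule 6 [ip_allowlisted => cond_5]; rule 7 [session_fresh, restricted_mode => token_valid]; rule 16 [elevated => cond_4]. Adds owner, export_allowed, cond_5, token_valid, cond_4.
Round 2: rule 1 [owner, can_invite => sso_linked]; rule 12 [token_valid, ip_allowlisted => role_admin]; rule 14 [export_allowed, can_invite => mfa_enrolled]. Adds sso_linked, role_admin, mfa_enrolled.
Round 3: rule 3 [sso_linked, can_publish => member_of_group]; rule 9 [mfa_enrolled, role_admin => admin_console]. Adds member_of_group, admin_console.
Round 4: rule 11 [admin_console, role_editor => break_glass]. Adds break_glass.
Round 5: rule 8 [break_glass, member_of_group => quota_ok]. Adds quota_ok.
Round 6: rule 10 [quota_ok => cond_3]. Adds cond_3.
Derived: sso_linked (round 2), member_of_group (round 3), break_glass (round 4), cond_5 (round 1). cond_2 never appears in any round.

cond_2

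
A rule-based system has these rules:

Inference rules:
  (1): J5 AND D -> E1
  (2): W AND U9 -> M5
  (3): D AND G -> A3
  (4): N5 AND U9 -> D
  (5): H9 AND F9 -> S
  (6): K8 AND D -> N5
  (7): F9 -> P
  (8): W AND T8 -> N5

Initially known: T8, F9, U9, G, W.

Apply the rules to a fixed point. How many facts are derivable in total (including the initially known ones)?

10

Round 1 fires (2), (7), (8), giving M5, P, N5.
Round 2 fires (4), giving D.
Round 3 fires (3), giving A3.
Closure: {A3, D, F9, G, M5, N5, P, T8, U9, W} — 10 facts.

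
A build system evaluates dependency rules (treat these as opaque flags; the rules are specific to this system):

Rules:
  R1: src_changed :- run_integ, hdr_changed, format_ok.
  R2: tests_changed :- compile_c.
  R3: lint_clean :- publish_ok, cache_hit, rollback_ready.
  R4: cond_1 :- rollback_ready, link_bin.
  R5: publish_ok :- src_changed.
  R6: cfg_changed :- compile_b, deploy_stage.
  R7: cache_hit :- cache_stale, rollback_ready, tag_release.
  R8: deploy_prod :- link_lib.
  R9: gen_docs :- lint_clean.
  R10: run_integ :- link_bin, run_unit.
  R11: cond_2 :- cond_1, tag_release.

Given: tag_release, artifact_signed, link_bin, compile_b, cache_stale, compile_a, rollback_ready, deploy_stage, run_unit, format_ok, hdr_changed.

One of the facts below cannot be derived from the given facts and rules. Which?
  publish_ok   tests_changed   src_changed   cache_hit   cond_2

tests_changed

Round 1: R4 [cond_1 :- rollback_ready, link_bin.]; R6 [cfg_changed :- compile_b, deploy_stage.]; R7 [cache_hit :- cache_stale, rollback_ready, tag_release.]; R10 [run_integ :- link_bin, run_unit.]. New: cond_1, cfg_changed, cache_hit, run_integ.
Round 2: R1 [src_changed :- run_integ, hdr_changed, format_ok.]; R11 [cond_2 :- cond_1, tag_release.]. New: src_changed, cond_2.
Round 3: R5 [publish_ok :- src_changed.]. New: publish_ok.
Round 4: R3 [lint_clean :- publish_ok, cache_hit, rollback_ready.]. New: lint_clean.
Round 5: R9 [gen_docs :- lint_clean.]. New: gen_docs.
Derived: cache_hit (round 1), src_changed (round 2), publish_ok (round 3), cond_2 (round 2). tests_changed never appears in any round.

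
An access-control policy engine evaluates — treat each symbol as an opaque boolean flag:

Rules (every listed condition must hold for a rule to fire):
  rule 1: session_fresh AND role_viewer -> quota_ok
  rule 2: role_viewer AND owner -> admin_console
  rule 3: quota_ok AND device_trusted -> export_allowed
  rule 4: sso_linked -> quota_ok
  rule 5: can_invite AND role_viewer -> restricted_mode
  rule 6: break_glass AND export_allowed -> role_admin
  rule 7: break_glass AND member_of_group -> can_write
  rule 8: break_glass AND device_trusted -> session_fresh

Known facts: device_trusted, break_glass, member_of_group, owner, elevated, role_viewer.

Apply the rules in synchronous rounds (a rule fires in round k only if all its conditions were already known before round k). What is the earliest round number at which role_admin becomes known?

Round 1: rule 2 [role_viewer AND owner -> admin_console]; rule 7 [break_glass AND member_of_group -> can_write]; rule 8 [break_glass AND device_trusted -> session_fresh]. Adds admin_console, can_write, session_fresh.
Round 2: rule 1 [session_fresh AND role_viewer -> quota_ok]. Adds quota_ok.
Round 3: rule 3 [quota_ok AND device_trusted -> export_allowed]. Adds export_allowed.
Round 4: rule 6 [break_glass AND export_allowed -> role_admin]. Adds role_admin.
role_admin first appears in round 4.

4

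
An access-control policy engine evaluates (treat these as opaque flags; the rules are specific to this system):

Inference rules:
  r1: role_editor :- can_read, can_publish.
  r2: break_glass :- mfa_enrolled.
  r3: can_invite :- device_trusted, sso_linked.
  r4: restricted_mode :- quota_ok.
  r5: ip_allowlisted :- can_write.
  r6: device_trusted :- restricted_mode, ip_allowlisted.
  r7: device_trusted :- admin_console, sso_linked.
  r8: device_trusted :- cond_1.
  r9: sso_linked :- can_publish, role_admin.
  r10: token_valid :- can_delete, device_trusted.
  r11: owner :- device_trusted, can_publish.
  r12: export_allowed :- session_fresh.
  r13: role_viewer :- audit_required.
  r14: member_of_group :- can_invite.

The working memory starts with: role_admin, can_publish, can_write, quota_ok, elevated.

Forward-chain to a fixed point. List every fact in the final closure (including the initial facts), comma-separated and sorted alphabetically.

Round 1 — r4, r5, r9, derive restricted_mode, ip_allowlisted, sso_linked.
Round 2 — r6, derive device_trusted.
Round 3 — r3, r11, derive can_invite, owner.
Round 4 — r14, derive member_of_group.

can_invite, can_publish, can_write, device_trusted, elevated, ip_allowlisted, member_of_group, owner, quota_ok, restricted_mode, role_admin, sso_linked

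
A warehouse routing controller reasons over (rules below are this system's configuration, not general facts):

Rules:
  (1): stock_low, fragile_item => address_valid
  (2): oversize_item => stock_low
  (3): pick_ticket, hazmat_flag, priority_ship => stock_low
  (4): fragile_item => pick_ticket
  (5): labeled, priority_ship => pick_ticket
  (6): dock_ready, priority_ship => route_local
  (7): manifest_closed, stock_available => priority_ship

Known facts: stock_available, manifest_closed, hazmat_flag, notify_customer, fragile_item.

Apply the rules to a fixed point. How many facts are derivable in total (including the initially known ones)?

Round 1 fires (4), (7), giving pick_ticket, priority_ship.
Round 2 fires (3), giving stock_low.
Round 3 fires (1), giving address_valid.
Closure: {address_valid, fragile_item, hazmat_flag, manifest_closed, notify_customer, pick_ticket, priority_ship, stock_available, stock_low} — 9 facts.

9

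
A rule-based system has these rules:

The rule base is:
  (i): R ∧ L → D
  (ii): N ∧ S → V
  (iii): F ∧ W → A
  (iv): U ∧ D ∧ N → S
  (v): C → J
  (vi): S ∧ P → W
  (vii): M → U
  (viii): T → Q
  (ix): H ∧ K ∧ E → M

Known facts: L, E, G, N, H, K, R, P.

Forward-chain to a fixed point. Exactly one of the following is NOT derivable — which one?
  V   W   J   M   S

[1] (i) [R ∧ L → D]; (ix) [H ∧ K ∧ E → M]. ⇒ new: D, M.
[2] (vii) [M → U]. ⇒ new: U.
[3] (iv) [U ∧ D ∧ N → S]. ⇒ new: S.
[4] (ii) [N ∧ S → V]; (vi) [S ∧ P → W]. ⇒ new: V, W.
Derived: W (round 4), V (round 4), S (round 3), M (round 1). J never appears in any round.

J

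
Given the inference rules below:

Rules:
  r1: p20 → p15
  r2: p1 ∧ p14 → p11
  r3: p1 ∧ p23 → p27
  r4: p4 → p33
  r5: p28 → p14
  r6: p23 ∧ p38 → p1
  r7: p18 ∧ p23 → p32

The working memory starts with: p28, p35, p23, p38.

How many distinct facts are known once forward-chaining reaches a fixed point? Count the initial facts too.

Round 1 — r5, r6, derive p14, p1.
Round 2 — r2, r3, derive p11, p27.
Closure: {p1, p11, p14, p23, p27, p28, p35, p38} — 8 facts.

8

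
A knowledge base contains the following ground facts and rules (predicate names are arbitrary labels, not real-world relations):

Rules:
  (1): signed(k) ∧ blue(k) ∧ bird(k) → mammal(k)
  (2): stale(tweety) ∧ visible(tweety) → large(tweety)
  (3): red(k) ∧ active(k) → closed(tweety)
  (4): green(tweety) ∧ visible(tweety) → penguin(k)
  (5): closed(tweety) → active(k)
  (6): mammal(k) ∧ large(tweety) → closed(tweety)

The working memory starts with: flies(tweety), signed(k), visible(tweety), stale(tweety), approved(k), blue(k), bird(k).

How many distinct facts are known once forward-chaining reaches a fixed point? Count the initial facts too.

11

Round 1: (1) [signed(k) ∧ blue(k) ∧ bird(k) → mammal(k)]; (2) [stale(tweety) ∧ visible(tweety) → large(tweety)]. Adds mammal(k), large(tweety).
Round 2: (6) [mammal(k) ∧ large(tweety) → closed(tweety)]. Adds closed(tweety).
Round 3: (5) [closed(tweety) → active(k)]. Adds active(k).
Closure: {active(k), approved(k), bird(k), blue(k), closed(tweety), flies(tweety), large(tweety), mammal(k), signed(k), stale(tweety), visible(tweety)} — 11 facts.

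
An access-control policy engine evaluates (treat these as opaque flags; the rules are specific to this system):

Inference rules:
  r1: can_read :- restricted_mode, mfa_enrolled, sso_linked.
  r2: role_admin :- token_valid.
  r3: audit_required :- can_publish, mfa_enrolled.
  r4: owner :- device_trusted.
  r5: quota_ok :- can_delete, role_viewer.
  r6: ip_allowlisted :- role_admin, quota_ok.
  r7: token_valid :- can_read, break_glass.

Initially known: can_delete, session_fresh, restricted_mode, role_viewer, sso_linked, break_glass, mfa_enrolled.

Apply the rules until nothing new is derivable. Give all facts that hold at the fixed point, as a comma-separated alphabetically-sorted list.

Round 1: r1 [can_read :- restricted_mode, mfa_enrolled, sso_linked.]; r5 [quota_ok :- can_delete, role_viewer.]. Adds can_read, quota_ok.
Round 2: r7 [token_valid :- can_read, break_glass.]. Adds token_valid.
Round 3: r2 [role_admin :- token_valid.]. Adds role_admin.
Round 4: r6 [ip_allowlisted :- role_admin, quota_ok.]. Adds ip_allowlisted.

break_glass, can_delete, can_read, ip_allowlisted, mfa_enrolled, quota_ok, restricted_mode, role_admin, role_viewer, session_fresh, sso_linked, token_valid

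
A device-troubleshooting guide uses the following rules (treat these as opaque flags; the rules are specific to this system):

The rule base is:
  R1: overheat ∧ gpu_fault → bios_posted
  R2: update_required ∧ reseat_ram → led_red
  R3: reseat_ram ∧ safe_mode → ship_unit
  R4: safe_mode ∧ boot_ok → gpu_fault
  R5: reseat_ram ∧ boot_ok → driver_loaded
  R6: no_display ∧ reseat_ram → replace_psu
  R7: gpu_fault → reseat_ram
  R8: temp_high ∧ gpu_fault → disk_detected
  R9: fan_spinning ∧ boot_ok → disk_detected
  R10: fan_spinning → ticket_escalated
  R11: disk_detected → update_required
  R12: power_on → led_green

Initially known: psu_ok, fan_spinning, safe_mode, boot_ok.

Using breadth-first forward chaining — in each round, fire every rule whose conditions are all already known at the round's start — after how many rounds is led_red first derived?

3

Round 1: R4 [safe_mode ∧ boot_ok → gpu_fault]; R9 [fan_spinning ∧ boot_ok → disk_detected]; R10 [fan_spinning → ticket_escalated]. Adds gpu_fault, disk_detected, ticket_escalated.
Round 2: R7 [gpu_fault → reseat_ram]; R11 [disk_detected → update_required]. Adds reseat_ram, update_required.
Round 3: R2 [update_required ∧ reseat_ram → led_red]; R3 [reseat_ram ∧ safe_mode → ship_unit]; R5 [reseat_ram ∧ boot_ok → driver_loaded]. Adds led_red, ship_unit, driver_loaded.
led_red first appears in round 3.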